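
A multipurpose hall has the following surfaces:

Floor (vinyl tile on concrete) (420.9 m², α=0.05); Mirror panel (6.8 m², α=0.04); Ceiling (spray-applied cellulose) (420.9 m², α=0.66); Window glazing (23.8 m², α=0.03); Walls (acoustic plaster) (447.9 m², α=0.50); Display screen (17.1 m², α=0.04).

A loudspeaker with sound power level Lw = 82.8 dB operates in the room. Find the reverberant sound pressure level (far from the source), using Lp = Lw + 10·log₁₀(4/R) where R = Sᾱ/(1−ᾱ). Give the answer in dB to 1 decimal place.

59.5 dB

A = 524.459 sabins; S = 1337.4 m².
ᾱ = 524.459/1337.4 = 0.3921; R = Sᾱ/(1−ᾱ) = 524.459/(1−0.3921) = 862.739 m².
Lp = 82.8 + 10·log₁₀(4/862.739) = 82.8 + (-23.34) = 59.5 dB.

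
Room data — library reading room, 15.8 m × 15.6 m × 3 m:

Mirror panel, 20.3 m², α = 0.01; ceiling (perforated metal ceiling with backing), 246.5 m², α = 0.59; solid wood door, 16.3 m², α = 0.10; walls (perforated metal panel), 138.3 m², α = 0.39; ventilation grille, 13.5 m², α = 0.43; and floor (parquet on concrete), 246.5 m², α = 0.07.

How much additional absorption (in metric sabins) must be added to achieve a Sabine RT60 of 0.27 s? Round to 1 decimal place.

Equivalent absorption area: A₁ = 20.3×0.01 + 246.5×0.59 + 16.3×0.10 + 138.3×0.39 + 13.5×0.43 + 246.5×0.07 = 224.265 m².
For T = 0.27 s, need A₂ = 0.161·V/T = 0.161·739.44/0.27 = 440.925 sabins.
ΔA = A₂ − A₁ = 440.925 − 224.265 = 216.7 sabins.

216.7 sabins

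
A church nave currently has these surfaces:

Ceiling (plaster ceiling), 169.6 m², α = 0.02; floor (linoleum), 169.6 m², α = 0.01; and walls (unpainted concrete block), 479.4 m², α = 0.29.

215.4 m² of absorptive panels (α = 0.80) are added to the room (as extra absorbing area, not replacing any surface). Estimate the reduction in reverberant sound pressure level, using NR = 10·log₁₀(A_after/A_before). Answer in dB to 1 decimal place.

A_before = Σ Sᵢαᵢ = 169.6*0.02 + 169.6*0.01 + 479.4*0.29 = 144.114 sabins.
Treatment contributes 215.4·0.80 = 172.320 sabins.
A_after = 144.114 + 172.320 = 316.434 sabins.
NR = 10·log₁₀(316.434/144.114) = 3.4 dB.

3.4 dB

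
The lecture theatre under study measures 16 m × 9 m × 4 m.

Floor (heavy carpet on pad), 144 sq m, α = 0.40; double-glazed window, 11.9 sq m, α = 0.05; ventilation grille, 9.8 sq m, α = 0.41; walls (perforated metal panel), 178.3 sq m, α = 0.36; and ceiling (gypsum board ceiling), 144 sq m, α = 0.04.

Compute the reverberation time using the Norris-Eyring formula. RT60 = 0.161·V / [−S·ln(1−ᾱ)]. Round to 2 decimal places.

Total surface area S = 144 + 11.9 + 9.8 + 178.3 + 144 = 488.0 sq m.
Absorption A = 144·0.40 + 11.9·0.05 + 9.8·0.41 + 178.3·0.36 + 144·0.04 = 132.161 sabins.
ᾱ = 132.161 / 488.0 = 0.2708.
−S·ln(1−ᾱ) = −488.0 × ln(1 − 0.2708) = 154.114.
V = 16 × 9 × 4 = 576 m³.
T = 0.161·V/[−S·ln(1−ᾱ)] = 0.161·576/154.114 = 0.60 s.

0.60 s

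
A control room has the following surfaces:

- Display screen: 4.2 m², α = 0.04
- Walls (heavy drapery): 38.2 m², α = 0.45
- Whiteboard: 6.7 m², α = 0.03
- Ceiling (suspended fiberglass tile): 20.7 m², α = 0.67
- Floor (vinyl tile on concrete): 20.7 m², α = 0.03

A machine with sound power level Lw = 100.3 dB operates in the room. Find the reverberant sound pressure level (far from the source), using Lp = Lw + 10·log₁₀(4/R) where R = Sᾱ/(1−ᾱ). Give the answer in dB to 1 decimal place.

89.4 dB

Σ(Sᵢαᵢ) = 4.2×0.04 + 38.2×0.45 + 6.7×0.03 + 20.7×0.67 + 20.7×0.03 = 32.049; total area S = 90.5 m².
ᾱ = 32.049/90.5 = 0.3541; R = Sᾱ/(1−ᾱ) = 32.049/(1−0.3541) = 49.619 m².
Lp = 100.3 + 10·log₁₀(4/49.619) = 100.3 + (-10.94) = 89.4 dB.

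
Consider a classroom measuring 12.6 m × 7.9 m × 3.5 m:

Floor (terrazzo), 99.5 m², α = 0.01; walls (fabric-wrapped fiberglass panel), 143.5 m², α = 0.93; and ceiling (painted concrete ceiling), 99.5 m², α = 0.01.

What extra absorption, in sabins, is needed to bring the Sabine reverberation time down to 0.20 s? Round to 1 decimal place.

145.0 sabins

Total absorption A₁ = 99.5×0.01 + 143.5×0.93 + 99.5×0.01
  = 0.995 + 133.455 + 0.995 = 135.445 m² sabins.
V = 348.39 m³. Required absorption A₂ = 0.161 × 348.39 / 0.20 = 280.454 sabins.
Additional absorption ΔA = 280.454 − 135.445 = 145.0 sabins.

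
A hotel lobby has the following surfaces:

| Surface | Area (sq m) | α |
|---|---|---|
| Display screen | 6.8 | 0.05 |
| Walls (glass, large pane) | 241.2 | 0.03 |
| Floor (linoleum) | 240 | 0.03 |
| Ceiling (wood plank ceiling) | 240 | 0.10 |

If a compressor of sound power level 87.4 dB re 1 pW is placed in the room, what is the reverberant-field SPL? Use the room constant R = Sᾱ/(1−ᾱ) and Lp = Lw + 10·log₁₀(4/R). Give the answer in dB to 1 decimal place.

77.3 dB

A = 38.776 sabins; S = 728.0 sq m.
ᾱ = 0.0533, so room constant R = A/(1−ᾱ) = 40.959 sq m.
Lp = Lw + 10 log₁₀(4/R) = 87.4 -10.10 = 77.3 dB.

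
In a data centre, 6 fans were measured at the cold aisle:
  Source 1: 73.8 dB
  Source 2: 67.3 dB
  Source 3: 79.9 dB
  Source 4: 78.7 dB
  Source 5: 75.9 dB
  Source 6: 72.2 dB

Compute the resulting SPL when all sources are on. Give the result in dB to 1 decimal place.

Σ 10^(Lᵢ/10) = 2.567e+08.
Combined level = 10 log₁₀(2.567e+08) = 84.1 dB.

84.1 dB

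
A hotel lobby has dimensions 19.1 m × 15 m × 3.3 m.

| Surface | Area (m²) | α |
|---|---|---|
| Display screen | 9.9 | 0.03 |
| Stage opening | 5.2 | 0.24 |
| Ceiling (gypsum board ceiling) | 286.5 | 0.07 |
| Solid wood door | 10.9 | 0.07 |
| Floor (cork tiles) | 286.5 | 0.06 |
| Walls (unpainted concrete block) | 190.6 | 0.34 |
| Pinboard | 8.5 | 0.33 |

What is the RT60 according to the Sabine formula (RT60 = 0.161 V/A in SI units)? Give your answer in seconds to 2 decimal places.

Equivalent absorption area: A = 9.9·0.03 + 5.2·0.24 + 286.5·0.07 + 10.9·0.07 + 286.5·0.06 + 190.6·0.34 + 8.5·0.33 = 107.162 m².
V = 19.1·15·3.3 = 945.45 m³.
T = 0.161 V/A = 0.161·945.45/107.162 = 1.42 s.

1.42 s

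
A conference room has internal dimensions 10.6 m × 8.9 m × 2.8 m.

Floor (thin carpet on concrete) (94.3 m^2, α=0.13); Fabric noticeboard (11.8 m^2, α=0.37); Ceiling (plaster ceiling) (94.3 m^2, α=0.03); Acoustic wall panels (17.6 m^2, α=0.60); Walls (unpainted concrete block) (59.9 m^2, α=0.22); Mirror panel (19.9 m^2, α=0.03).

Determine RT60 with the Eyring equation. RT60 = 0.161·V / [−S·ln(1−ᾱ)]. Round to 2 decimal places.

Total surface area S = 94.3 + 11.8 + 94.3 + 17.6 + 59.9 + 19.9 = 297.8 m^2.
Absorption A = 94.3·0.13 + 11.8·0.37 + 94.3·0.03 + 17.6·0.60 + 59.9·0.22 + 19.9·0.03 = 43.789 sabins.
Mean coefficient ᾱ = A/S = 0.1470.
−S·ln(1−ᾱ) = −297.8 × ln(1 − 0.1470) = 47.349.
V = 10.6 × 8.9 × 2.8 = 264.152 m³.
RT60 = 0.161 × 264.152 / 47.349 = 0.90 s.

0.90 s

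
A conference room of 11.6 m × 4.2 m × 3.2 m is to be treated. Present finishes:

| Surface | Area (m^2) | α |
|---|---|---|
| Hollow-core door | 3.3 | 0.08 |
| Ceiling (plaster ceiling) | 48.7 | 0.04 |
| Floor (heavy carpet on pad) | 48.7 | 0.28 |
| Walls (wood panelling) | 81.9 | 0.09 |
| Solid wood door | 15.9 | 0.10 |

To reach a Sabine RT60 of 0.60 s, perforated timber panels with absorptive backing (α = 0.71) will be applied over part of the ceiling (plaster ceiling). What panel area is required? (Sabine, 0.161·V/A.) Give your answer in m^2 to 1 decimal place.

25.4

A₁ = Σ Sᵢαᵢ = 3.3×0.08 + 48.7×0.04 + 48.7×0.28 + 81.9×0.09 + 15.9×0.10 = 24.809 sabins.
V = 155.904 m³. Target absorption A₂ = 0.161 × 155.904 / 0.60 = 41.834 sabins.
Absorption to add: 41.834 − 24.809 = 17.025 sabins.
Net gain per m^2: Δα = 0.71 − 0.04 = 0.67.
Area = ΔA/Δα = 17.025/0.67 = 25.4 m^2.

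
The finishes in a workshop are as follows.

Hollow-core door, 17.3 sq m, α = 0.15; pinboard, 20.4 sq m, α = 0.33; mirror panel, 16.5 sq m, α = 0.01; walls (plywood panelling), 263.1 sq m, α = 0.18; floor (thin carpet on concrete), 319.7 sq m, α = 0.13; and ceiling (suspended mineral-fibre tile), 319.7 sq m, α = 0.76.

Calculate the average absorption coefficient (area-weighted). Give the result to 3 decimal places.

S = Σ Sᵢ = 17.3 + 20.4 + 16.5 + 263.1 + 319.7 + 319.7 = 956.7 sq m.
Σ(Sᵢαᵢ) = 17.3·0.15 + 20.4·0.33 + 16.5·0.01 + 263.1·0.18 + 319.7·0.13 + 319.7·0.76 = 341.383.
ᾱ = 341.383 / 956.7 = 0.357.

0.357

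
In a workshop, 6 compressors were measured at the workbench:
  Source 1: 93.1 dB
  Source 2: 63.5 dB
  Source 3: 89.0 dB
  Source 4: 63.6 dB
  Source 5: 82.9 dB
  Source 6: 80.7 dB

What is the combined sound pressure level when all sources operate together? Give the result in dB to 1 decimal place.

95.0 dB

Σ 10^(Lᵢ/10) = 3.153e+09.
Combined level = 10 log₁₀(3.153e+09) = 95.0 dB.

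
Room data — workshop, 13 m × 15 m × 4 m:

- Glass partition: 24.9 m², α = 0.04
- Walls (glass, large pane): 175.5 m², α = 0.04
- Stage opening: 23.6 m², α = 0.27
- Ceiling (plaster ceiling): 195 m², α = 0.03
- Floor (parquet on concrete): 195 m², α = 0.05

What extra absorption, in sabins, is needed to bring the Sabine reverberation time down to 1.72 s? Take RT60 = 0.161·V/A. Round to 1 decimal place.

A₁ = Σ Sᵢαᵢ = 24.9×0.04 + 175.5×0.04 + 23.6×0.27 + 195×0.03 + 195×0.05 = 29.988 sabins.
For T = 1.72 s, need A₂ = 0.161·V/T = 0.161·780/1.72 = 73.012 sabins.
Additional absorption ΔA = 73.012 − 29.988 = 43.0 sabins.

43.0 sabins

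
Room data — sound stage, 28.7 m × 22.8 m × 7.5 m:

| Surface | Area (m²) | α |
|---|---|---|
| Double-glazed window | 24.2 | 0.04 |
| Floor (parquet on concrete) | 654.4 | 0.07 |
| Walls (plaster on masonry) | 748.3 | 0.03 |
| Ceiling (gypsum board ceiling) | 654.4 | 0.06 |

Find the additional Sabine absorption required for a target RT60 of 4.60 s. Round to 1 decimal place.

Equivalent absorption area: A₁ = 24.2·0.04 + 654.4·0.07 + 748.3·0.03 + 654.4·0.06 = 108.489 m².
For T = 4.60 s, need A₂ = 0.161·V/T = 0.161·4907.7/4.60 = 171.769 sabins.
Shortfall: 171.769 − 108.489 = 63.3 sabins.

63.3 sabins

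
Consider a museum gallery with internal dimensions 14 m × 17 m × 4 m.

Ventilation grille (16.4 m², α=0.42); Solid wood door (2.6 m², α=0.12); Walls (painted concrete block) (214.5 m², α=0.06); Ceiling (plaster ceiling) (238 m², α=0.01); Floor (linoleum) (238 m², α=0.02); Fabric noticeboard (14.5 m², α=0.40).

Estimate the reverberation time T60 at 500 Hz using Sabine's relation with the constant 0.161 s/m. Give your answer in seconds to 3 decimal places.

4.643 s

Equivalent absorption area: A = 16.4*0.42 + 2.6*0.12 + 214.5*0.06 + 238*0.01 + 238*0.02 + 14.5*0.40 = 33.010 m².
Volume V = 14 × 17 × 4 = 952 m³.
Sabine: RT60 = 0.161 × 952 / 33.010 = 4.643 s.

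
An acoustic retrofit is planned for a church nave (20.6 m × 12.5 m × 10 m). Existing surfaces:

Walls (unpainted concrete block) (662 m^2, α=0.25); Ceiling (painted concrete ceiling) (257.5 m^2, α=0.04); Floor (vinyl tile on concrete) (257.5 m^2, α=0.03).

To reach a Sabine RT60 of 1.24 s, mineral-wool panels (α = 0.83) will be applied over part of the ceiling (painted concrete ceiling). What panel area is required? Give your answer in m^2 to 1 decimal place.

Summing Sᵢαᵢ: 165.500 + 10.300 + 7.725 → A₁ = 183.525 sabins.
V = 2575 m³. Target absorption A₂ = 0.161 × 2575 / 1.24 = 334.335 sabins.
ΔA needed = 334.335 − 183.525 = 150.810 sabins.
Net gain per m^2: Δα = 0.83 − 0.04 = 0.79.
Panel area = 150.810 / 0.79 = 190.9 m^2.

190.9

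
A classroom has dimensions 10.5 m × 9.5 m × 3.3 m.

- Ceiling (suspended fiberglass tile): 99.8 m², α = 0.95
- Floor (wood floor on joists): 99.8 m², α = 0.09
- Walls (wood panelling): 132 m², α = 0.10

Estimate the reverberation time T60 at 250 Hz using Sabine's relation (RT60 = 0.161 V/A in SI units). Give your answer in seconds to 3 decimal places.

0.453 seconds

Summing Sᵢαᵢ: 94.810 + 8.982 + 13.200 → A = 116.992 sabins.
Room volume: 329.175 m³.
T = 0.161 V/A = 0.161·329.175/116.992 = 0.453 s.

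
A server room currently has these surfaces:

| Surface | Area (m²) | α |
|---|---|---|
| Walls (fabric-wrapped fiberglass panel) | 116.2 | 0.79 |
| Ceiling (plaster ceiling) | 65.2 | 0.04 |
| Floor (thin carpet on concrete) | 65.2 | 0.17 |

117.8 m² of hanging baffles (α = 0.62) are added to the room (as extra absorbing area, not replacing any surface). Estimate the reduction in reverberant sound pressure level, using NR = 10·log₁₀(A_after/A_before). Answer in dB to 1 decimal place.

Total absorption A_before = 116.2·0.79 + 65.2·0.04 + 65.2·0.17
  = 91.798 + 2.608 + 11.084 = 105.490 m² sabins.
Treatment contributes 117.8·0.62 = 73.036 sabins.
New total A_after = 178.526 sabins.
Reduction = 10 log₁₀(A_after/A_before) = 10 log₁₀(1.6923) = 2.3 dB.

2.3 dB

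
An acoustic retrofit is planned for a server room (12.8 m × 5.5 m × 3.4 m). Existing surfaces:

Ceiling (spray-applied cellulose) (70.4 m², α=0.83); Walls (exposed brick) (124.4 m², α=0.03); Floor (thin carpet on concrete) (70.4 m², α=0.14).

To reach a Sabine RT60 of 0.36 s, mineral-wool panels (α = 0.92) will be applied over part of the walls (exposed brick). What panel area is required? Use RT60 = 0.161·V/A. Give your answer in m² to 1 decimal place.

Equivalent absorption area: A₁ = 70.4*0.83 + 124.4*0.03 + 70.4*0.14 = 72.020 m².
Required A₂ = 0.161·239.36/0.36 = 107.047 sabins.
Absorption to add: 107.047 − 72.020 = 35.027 sabins.
Net gain per m²: Δα = 0.92 − 0.03 = 0.89.
Area = ΔA/Δα = 35.027/0.89 = 39.4 m².

39.4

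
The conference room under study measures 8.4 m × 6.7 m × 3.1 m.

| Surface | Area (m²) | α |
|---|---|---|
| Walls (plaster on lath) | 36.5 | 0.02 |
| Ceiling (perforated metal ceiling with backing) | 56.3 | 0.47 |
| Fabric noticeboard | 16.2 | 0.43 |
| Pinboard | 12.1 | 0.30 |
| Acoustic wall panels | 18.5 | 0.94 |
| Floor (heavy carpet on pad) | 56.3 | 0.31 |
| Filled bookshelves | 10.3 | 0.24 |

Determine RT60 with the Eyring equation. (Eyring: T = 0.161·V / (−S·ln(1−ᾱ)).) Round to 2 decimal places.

Total surface area S = 36.5 + 56.3 + 16.2 + 12.1 + 18.5 + 56.3 + 10.3 = 206.2 m².
Absorption A = 36.5·0.02 + 56.3·0.47 + 16.2·0.43 + 12.1·0.30 + 18.5·0.94 + 56.3·0.31 + 10.3·0.24 = 75.102 sabins.
Mean coefficient ᾱ = A/S = 0.3642.
Eyring denominator: −S ln(1−ᾱ) = 93.382.
V = 8.4 × 6.7 × 3.1 = 174.468 m³.
T = 0.161·V/[−S·ln(1−ᾱ)] = 0.161·174.468/93.382 = 0.30 s.

0.30 s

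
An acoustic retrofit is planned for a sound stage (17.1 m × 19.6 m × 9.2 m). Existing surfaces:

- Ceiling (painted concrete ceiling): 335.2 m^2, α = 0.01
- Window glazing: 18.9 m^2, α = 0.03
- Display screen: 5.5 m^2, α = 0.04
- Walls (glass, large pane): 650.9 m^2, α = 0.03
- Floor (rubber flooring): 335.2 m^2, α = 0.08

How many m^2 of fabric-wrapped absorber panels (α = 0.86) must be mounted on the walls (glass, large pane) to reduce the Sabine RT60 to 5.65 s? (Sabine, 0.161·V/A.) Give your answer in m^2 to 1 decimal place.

45.0

Equivalent absorption area: A₁ = 335.2*0.01 + 18.9*0.03 + 5.5*0.04 + 650.9*0.03 + 335.2*0.08 = 50.482 m^2.
Required A₂ = 0.161·3083.472/5.65 = 87.865 sabins.
Absorption to add: 87.865 − 50.482 = 37.383 sabins.
Net gain per m^2: Δα = 0.86 − 0.03 = 0.83.
Area = ΔA/Δα = 37.383/0.83 = 45.0 m^2.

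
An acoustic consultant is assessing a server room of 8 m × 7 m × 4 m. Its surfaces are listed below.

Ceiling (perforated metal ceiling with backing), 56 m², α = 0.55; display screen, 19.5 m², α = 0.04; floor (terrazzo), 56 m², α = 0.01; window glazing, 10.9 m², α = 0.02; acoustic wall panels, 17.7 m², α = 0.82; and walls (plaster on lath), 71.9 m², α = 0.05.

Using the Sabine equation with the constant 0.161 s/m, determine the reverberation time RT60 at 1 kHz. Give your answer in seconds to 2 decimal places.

Equivalent absorption area: A = 56·0.55 + 19.5·0.04 + 56·0.01 + 10.9·0.02 + 17.7·0.82 + 71.9·0.05 = 50.467 m².
V = 8·7·4 = 224 m³.
RT60 = 0.161 · V / A = 0.161 × 224 / 50.467 = 0.71 s.

0.71 sec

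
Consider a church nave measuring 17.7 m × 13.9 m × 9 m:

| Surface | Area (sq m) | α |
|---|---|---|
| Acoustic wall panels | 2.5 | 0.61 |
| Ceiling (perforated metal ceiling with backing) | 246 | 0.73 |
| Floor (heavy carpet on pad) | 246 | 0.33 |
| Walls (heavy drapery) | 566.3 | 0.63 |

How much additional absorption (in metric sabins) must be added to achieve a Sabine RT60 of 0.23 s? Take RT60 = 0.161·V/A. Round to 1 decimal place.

930.9 sabins

Summing Sᵢαᵢ: 1.525 + 179.580 + 81.180 + 356.769 → A₁ = 619.054 sabins.
Target A₂ = 0.161·2214.27/0.23 = 1549.989 sabins (V = 2214.27 m³).
ΔA = A₂ − A₁ = 1549.989 − 619.054 = 930.9 sabins.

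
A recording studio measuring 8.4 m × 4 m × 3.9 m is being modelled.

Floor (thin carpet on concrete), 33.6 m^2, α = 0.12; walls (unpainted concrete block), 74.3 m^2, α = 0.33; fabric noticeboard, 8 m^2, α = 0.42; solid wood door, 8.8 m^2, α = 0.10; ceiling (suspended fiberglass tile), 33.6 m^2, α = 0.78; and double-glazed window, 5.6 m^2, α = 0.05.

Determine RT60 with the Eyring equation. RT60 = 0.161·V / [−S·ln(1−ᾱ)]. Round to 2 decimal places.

0.29 seconds

S = Σ Sᵢ = 163.9 m^2.
Σ(Sᵢαᵢ) = 33.6·0.12 + 74.3·0.33 + 8·0.42 + 8.8·0.10 + 33.6·0.78 + 5.6·0.05 = 59.279.
ᾱ = 59.279 / 163.9 = 0.3617.
Eyring denominator: −S ln(1−ᾱ) = 73.582.
V = 8.4 × 4 × 3.9 = 131.04 m³.
RT60 = 0.161 × 131.04 / 73.582 = 0.29 s.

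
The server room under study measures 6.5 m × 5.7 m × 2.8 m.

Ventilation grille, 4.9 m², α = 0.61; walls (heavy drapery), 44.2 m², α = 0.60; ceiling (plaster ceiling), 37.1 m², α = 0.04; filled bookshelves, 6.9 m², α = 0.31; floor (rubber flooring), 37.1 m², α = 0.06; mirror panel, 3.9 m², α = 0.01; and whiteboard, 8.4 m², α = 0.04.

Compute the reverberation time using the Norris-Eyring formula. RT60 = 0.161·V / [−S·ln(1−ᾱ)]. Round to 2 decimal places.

Total surface area S = 4.9 + 44.2 + 37.1 + 6.9 + 37.1 + 3.9 + 8.4 = 142.5 m².
Absorption A = 4.9×0.61 + 44.2×0.60 + 37.1×0.04 + 6.9×0.31 + 37.1×0.06 + 3.9×0.01 + 8.4×0.04 = 35.733 sabins.
ᾱ = 35.733 / 142.5 = 0.2508.
−S·ln(1−ᾱ) = −142.5 × ln(1 − 0.2508) = 41.147.
V = 6.5 × 5.7 × 2.8 = 103.74 m³.
RT60 = 0.161 × 103.74 / 41.147 = 0.41 s.

0.41 seconds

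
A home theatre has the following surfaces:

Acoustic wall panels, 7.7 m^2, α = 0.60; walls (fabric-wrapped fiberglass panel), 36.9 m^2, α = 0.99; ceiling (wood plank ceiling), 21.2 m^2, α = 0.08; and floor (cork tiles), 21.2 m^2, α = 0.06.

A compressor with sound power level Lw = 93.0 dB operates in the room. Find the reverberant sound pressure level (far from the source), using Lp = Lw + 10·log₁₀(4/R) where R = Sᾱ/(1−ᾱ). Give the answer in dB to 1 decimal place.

A = 44.119 sabins; S = 87.0 m^2.
ᾱ = 44.119/87.0 = 0.5071; R = Sᾱ/(1−ᾱ) = 44.119/(1−0.5071) = 89.509 m^2.
Lp = 93.0 + 10·log₁₀(4/89.509) = 93.0 + (-13.50) = 79.5 dB.

79.5 dB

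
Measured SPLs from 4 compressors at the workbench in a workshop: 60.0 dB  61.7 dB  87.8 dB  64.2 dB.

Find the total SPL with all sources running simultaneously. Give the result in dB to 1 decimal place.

87.8 dB

Converting to relative power and adding: 10^(60.0/10) + 10^(61.7/10) + 10^(87.8/10) + 10^(64.2/10) = 6.077e+08.
Combined level = 10 log₁₀(6.077e+08) = 87.8 dB.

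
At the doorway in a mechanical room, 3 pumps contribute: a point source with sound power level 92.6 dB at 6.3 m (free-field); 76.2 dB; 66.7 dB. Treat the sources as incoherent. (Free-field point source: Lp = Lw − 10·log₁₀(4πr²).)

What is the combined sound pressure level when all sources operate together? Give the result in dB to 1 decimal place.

77.0 dB

Source at 6.3 m: Lp = 92.6 − 10·log₁₀(4π·6.3²) = 92.6 − 10·log₁₀(498.759) = 65.6 dB.
Converting to relative power and adding: 10^(65.6/10) + 10^(76.2/10) + 10^(66.7/10) = 5e+07.
L_total = 10·log₁₀(5e+07) = 77.0 dB.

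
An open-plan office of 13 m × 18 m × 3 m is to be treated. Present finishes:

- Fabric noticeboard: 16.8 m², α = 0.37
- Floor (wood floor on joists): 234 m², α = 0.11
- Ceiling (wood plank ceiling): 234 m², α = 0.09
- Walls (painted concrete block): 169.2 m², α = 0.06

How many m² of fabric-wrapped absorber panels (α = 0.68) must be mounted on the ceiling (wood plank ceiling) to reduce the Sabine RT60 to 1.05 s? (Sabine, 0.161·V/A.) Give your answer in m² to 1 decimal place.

Total absorption A₁ = 16.8*0.37 + 234*0.11 + 234*0.09 + 169.2*0.06
  = 6.216 + 25.740 + 21.060 + 10.152 = 63.168 m² sabins.
V = 702 m³. Target absorption A₂ = 0.161 × 702 / 1.05 = 107.640 sabins.
Absorption to add: 107.640 − 63.168 = 44.472 sabins.
Each m² of panel replacing the ceiling (wood plank ceiling) adds (0.68 − 0.09) = 0.59 sabins.
Area = ΔA/Δα = 44.472/0.59 = 75.4 m².

75.4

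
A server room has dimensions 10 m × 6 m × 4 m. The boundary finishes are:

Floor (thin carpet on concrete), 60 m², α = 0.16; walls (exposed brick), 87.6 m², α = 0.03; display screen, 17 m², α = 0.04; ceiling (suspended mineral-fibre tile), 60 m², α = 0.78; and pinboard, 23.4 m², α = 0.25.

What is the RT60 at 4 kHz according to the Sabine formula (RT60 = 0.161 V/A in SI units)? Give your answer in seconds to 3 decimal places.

Equivalent absorption area: A = 60*0.16 + 87.6*0.03 + 17*0.04 + 60*0.78 + 23.4*0.25 = 65.558 m².
Room volume: 240 m³.
Sabine: RT60 = 0.161 × 240 / 65.558 = 0.589 s.

0.589 sec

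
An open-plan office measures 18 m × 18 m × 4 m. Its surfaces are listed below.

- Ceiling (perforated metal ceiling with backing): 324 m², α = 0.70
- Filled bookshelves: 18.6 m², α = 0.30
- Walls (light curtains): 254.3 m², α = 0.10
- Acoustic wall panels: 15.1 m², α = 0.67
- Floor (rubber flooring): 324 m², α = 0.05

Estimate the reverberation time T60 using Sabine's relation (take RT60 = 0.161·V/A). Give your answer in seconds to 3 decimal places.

0.734 sec

Total absorption A = 324*0.70 + 18.6*0.30 + 254.3*0.10 + 15.1*0.67 + 324*0.05
  = 226.800 + 5.580 + 25.430 + 10.117 + 16.200 = 284.127 m² sabins.
Room volume: 1296 m³.
Sabine: RT60 = 0.161 × 1296 / 284.127 = 0.734 s.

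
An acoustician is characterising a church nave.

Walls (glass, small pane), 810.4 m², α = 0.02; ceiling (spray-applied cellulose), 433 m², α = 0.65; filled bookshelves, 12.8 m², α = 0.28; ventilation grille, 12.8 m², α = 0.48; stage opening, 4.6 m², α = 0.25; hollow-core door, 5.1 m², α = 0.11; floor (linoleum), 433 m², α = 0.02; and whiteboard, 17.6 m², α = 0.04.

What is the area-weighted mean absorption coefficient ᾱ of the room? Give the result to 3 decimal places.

0.184

S = Σ Sᵢ = 810.4 + 433 + 12.8 + 12.8 + 4.6 + 5.1 + 433 + 17.6 = 1729.3 m².
Σ(Sᵢαᵢ) = 810.4×0.02 + 433×0.65 + 12.8×0.28 + 12.8×0.48 + 4.6×0.25 + 5.1×0.11 + 433×0.02 + 17.6×0.04 = 318.461.
ᾱ = A/S = 0.184.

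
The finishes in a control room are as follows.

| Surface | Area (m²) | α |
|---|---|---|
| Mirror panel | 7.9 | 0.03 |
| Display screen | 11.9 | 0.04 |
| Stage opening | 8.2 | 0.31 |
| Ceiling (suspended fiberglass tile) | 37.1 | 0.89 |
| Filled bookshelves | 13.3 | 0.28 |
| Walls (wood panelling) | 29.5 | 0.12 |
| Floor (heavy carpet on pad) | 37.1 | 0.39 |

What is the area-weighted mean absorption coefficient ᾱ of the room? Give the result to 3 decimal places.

0.400

Total surface area S = 145.0 m².
Σ(Sᵢαᵢ) = 7.9×0.03 + 11.9×0.04 + 8.2×0.31 + 37.1×0.89 + 13.3×0.28 + 29.5×0.12 + 37.1×0.39 = 58.007.
ᾱ = 58.007 / 145.0 = 0.400.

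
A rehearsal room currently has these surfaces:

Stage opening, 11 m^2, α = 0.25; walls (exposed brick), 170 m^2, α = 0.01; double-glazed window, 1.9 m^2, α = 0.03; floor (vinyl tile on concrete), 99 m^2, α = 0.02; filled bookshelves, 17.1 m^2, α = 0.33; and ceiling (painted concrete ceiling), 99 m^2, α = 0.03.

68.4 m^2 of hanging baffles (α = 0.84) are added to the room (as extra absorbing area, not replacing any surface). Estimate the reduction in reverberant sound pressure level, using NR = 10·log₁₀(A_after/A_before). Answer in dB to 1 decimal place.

A_before = Σ Sᵢαᵢ = 11·0.25 + 170·0.01 + 1.9·0.03 + 99·0.02 + 17.1·0.33 + 99·0.03 = 15.100 sabins.
Treatment contributes 68.4·0.84 = 57.456 sabins.
A_after = 15.100 + 57.456 = 72.556 sabins.
Reduction = 10 log₁₀(A_after/A_before) = 10 log₁₀(4.8050) = 6.8 dB.

6.8 dB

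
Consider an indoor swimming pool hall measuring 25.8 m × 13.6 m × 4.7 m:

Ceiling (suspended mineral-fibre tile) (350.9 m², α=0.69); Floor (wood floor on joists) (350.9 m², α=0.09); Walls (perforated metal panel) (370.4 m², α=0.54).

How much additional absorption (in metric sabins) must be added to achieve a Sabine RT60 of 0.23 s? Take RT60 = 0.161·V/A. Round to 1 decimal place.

Total absorption A₁ = 350.9*0.69 + 350.9*0.09 + 370.4*0.54
  = 242.121 + 31.581 + 200.016 = 473.718 m² sabins.
Target A₂ = 0.161·1649.136/0.23 = 1154.395 sabins (V = 1649.136 m³).
Shortfall: 1154.395 − 473.718 = 680.7 sabins.

680.7 sabins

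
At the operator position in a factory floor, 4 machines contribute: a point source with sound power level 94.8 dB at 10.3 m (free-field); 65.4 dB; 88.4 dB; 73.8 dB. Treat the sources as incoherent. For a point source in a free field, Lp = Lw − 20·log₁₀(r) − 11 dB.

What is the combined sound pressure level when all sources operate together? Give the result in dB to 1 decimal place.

88.6 dB

Source at 10.3 m: Lp = 94.8 − 20·log₁₀(10.3) − 11 = 63.5 dB.
Sum in the linear (power) domain: Σ 10^(Lᵢ/10) = 10^(63.5/10) + 10^(65.4/10) + 10^(88.4/10) + 10^(73.8/10) = 7.215e+08.
Combined level = 10 log₁₀(7.215e+08) = 88.6 dB.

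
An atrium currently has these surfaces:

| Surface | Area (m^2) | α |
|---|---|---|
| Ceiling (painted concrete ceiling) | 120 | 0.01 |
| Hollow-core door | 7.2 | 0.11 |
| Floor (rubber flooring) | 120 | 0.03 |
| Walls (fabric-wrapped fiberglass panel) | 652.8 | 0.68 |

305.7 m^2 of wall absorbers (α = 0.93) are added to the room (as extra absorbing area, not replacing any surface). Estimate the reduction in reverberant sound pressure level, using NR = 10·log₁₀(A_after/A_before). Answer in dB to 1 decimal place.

2.1 dB

A_before = Σ Sᵢαᵢ = 120*0.01 + 7.2*0.11 + 120*0.03 + 652.8*0.68 = 449.496 sabins.
Added absorption = 305.7 × 0.93 = 284.301 sabins.
A_after = 449.496 + 284.301 = 733.797 sabins.
Reduction = 10 log₁₀(A_after/A_before) = 10 log₁₀(1.6325) = 2.1 dB.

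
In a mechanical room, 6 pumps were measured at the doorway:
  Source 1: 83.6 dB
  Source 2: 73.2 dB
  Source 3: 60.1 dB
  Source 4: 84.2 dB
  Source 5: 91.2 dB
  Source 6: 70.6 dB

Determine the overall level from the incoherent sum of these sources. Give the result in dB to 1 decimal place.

92.7 dB

Sum in the linear (power) domain: Σ 10^(Lᵢ/10) = 10^(83.6/10) + 10^(73.2/10) + 10^(60.1/10) + 10^(84.2/10) + 10^(91.2/10) + 10^(70.6/10) = 1.844e+09.
Back to dB: 10·log₁₀ Σ = 92.7 dB.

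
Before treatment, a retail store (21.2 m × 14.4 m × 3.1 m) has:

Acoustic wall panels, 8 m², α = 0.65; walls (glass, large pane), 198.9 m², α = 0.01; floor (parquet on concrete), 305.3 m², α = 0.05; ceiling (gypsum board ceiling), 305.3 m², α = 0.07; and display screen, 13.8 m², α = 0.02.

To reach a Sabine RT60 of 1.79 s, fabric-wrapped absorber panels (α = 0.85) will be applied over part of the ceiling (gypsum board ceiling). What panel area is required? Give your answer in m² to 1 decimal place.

52.6

Total absorption A₁ = 8×0.65 + 198.9×0.01 + 305.3×0.05 + 305.3×0.07 + 13.8×0.02
  = 5.200 + 1.989 + 15.265 + 21.371 + 0.276 = 44.101 m² sabins.
Required A₂ = 0.161·946.368/1.79 = 85.120 sabins.
ΔA needed = 85.120 − 44.101 = 41.019 sabins.
Each m² of panel replacing the ceiling (gypsum board ceiling) adds (0.85 − 0.07) = 0.78 sabins.
Panel area = 41.019 / 0.78 = 52.6 m².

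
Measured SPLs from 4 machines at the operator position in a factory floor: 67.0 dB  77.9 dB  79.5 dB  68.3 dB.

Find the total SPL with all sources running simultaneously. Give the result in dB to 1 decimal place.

Sum in the linear (power) domain: Σ 10^(Lᵢ/10) = 10^(67.0/10) + 10^(77.9/10) + 10^(79.5/10) + 10^(68.3/10) = 1.626e+08.
Back to dB: 10·log₁₀ Σ = 82.1 dB.

82.1 dB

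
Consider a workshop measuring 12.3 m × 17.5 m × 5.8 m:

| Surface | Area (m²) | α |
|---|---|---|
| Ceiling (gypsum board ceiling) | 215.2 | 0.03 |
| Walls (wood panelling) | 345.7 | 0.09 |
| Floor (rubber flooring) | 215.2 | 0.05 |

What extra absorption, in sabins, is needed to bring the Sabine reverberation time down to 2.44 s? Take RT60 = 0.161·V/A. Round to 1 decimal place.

34.0 sabins

Equivalent absorption area: A₁ = 215.2*0.03 + 345.7*0.09 + 215.2*0.05 = 48.329 m².
Target A₂ = 0.161·1248.45/2.44 = 82.377 sabins (V = 1248.45 m³).
ΔA = A₂ − A₁ = 82.377 − 48.329 = 34.0 sabins.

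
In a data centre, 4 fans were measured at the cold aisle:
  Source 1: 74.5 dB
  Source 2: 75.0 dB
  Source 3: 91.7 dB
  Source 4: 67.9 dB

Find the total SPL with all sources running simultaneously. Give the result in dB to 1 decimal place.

Converting to relative power and adding: 10^(74.5/10) + 10^(75.0/10) + 10^(91.7/10) + 10^(67.9/10) = 1.545e+09.
Combined level = 10 log₁₀(1.545e+09) = 91.9 dB.

91.9 dB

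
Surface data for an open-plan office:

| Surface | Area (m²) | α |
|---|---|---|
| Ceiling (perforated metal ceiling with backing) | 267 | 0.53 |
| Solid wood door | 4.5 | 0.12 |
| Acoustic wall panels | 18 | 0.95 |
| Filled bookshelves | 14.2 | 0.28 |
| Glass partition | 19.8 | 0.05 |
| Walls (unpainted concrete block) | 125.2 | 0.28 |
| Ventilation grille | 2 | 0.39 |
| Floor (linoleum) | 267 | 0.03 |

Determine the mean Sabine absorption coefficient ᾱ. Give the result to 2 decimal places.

S = Σ Sᵢ = 267 + 4.5 + 18 + 14.2 + 19.8 + 125.2 + 2 + 267 = 717.7 m².
Weighted sum Σ Sα = 207.962.
ᾱ = A/S = 0.29.

0.29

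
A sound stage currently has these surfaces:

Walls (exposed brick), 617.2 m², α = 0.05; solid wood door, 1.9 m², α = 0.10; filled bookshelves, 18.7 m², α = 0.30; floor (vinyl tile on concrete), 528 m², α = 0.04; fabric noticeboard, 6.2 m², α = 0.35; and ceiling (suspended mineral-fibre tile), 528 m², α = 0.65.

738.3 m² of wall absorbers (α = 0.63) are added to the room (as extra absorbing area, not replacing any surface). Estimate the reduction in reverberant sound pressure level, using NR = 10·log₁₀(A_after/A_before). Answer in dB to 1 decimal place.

A_before = Σ Sᵢαᵢ = 617.2×0.05 + 1.9×0.10 + 18.7×0.30 + 528×0.04 + 6.2×0.35 + 528×0.65 = 403.150 sabins.
Treatment contributes 738.3·0.63 = 465.129 sabins.
A_after = 403.150 + 465.129 = 868.279 sabins.
Reduction = 10 log₁₀(A_after/A_before) = 10 log₁₀(2.1537) = 3.3 dB.

3.3 dB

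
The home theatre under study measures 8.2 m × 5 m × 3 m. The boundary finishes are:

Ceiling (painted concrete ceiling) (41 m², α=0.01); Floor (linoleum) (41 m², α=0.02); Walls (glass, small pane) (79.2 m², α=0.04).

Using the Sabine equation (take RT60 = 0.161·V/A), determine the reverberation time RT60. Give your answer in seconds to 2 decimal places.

Total absorption A = 41*0.01 + 41*0.02 + 79.2*0.04
  = 0.410 + 0.820 + 3.168 = 4.398 m² sabins.
Room volume: 123 m³.
T = 0.161 V/A = 0.161·123/4.398 = 4.50 s.

4.50 seconds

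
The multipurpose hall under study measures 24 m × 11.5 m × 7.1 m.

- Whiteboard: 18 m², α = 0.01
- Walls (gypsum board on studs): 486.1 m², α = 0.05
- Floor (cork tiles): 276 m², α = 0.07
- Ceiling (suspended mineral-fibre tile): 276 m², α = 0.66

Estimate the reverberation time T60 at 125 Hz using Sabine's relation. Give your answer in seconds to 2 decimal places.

1.40 s

Summing Sᵢαᵢ: 0.180 + 24.305 + 19.320 + 182.160 → A = 225.965 sabins.
Room volume: 1959.6 m³.
RT60 = 0.161 · V / A = 0.161 × 1959.6 / 225.965 = 1.40 s.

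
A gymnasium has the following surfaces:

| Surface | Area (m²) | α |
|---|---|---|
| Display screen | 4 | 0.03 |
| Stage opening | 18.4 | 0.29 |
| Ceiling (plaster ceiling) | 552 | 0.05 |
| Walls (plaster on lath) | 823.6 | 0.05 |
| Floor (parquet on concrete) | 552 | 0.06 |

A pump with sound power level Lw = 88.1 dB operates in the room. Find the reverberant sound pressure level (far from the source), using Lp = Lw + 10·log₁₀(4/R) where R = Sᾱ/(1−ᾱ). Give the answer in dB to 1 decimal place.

Σ(Sᵢαᵢ) = 4×0.03 + 18.4×0.29 + 552×0.05 + 823.6×0.05 + 552×0.06 = 107.356; total area S = 1950.0 m².
ᾱ = 107.356/1950.0 = 0.0551; R = Sᾱ/(1−ᾱ) = 107.356/(1−0.0551) = 113.616 m².
Lp = 88.1 + 10·log₁₀(4/113.616) = 88.1 + (-14.53) = 73.6 dB.

73.6 dB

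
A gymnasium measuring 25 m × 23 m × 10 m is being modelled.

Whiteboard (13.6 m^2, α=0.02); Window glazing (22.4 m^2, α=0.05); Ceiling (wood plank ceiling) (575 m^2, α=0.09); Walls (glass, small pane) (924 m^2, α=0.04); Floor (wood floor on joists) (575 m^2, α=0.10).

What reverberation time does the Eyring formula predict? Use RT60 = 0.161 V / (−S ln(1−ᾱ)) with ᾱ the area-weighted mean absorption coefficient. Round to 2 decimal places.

6.05 sec

Total surface area S = 13.6 + 22.4 + 575 + 924 + 575 = 2110.0 m^2.
Absorption A = 13.6·0.02 + 22.4·0.05 + 575·0.09 + 924·0.04 + 575·0.10 = 147.602 sabins.
ᾱ = 147.602 / 2110.0 = 0.0700.
Eyring denominator: −S ln(1−ᾱ) = 153.124.
V = 25 × 23 × 10 = 5750 m³.
RT60 = 0.161 × 5750 / 153.124 = 6.05 s.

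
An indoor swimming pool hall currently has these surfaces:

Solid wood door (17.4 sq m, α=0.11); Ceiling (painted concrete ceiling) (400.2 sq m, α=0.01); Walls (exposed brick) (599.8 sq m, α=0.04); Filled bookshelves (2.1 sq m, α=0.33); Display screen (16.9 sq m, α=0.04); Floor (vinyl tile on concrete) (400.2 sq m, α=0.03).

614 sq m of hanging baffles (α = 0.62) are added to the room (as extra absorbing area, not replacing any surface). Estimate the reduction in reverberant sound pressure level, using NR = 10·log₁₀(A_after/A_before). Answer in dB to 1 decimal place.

9.9 dB

Summing Sᵢαᵢ: 1.914 + 4.002 + 23.992 + 0.693 + 0.676 + 12.006 → A_before = 43.283 sabins.
Added absorption = 614 × 0.62 = 380.680 sabins.
New total A_after = 423.963 sabins.
NR = 10·log₁₀(423.963/43.283) = 9.9 dB.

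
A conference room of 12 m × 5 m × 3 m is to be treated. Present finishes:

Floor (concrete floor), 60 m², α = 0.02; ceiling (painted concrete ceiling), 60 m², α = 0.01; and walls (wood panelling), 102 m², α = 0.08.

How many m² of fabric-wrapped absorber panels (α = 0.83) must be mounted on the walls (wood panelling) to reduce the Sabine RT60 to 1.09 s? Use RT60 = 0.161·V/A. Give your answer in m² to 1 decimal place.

22.2

Total absorption A₁ = 60*0.02 + 60*0.01 + 102*0.08
  = 1.200 + 0.600 + 8.160 = 9.960 m² sabins.
V = 180 m³. Target absorption A₂ = 0.161 × 180 / 1.09 = 26.587 sabins.
ΔA needed = 26.587 − 9.960 = 16.627 sabins.
Each m² of panel replacing the walls (wood panelling) adds (0.83 − 0.08) = 0.75 sabins.
Area = ΔA/Δα = 16.627/0.75 = 22.2 m².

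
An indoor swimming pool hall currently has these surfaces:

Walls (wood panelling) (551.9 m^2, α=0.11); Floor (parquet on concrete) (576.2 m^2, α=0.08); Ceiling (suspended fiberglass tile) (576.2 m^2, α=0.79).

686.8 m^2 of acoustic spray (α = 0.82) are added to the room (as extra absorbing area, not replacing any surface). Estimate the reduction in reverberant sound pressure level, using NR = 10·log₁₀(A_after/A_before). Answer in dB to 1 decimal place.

3.0 dB

Summing Sᵢαᵢ: 60.709 + 46.096 + 455.198 → A_before = 562.003 sabins.
Treatment contributes 686.8·0.82 = 563.176 sabins.
A_after = 562.003 + 563.176 = 1125.179 sabins.
Reduction = 10 log₁₀(A_after/A_before) = 10 log₁₀(2.0021) = 3.0 dB.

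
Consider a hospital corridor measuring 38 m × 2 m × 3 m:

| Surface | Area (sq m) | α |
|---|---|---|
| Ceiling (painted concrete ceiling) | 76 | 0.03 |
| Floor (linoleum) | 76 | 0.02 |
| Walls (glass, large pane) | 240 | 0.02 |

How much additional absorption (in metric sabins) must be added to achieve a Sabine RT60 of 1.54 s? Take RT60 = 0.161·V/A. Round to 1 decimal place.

15.2 sabins

Summing Sᵢαᵢ: 2.280 + 1.520 + 4.800 → A₁ = 8.600 sabins.
V = 228 m³. Required absorption A₂ = 0.161 × 228 / 1.54 = 23.836 sabins.
ΔA = A₂ − A₁ = 23.836 − 8.600 = 15.2 sabins.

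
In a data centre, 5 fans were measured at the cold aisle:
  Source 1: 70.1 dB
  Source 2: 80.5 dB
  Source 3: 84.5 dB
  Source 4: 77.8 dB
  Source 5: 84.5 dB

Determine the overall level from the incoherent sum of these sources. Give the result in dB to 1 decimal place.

88.7 dB

Converting to relative power and adding: 10^(70.1/10) + 10^(80.5/10) + 10^(84.5/10) + 10^(77.8/10) + 10^(84.5/10) = 7.464e+08.
L_total = 10·log₁₀(7.464e+08) = 88.7 dB.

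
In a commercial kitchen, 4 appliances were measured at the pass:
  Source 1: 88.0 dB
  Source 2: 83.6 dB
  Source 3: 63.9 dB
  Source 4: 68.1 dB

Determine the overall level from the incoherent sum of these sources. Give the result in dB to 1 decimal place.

Sum in the linear (power) domain: Σ 10^(Lᵢ/10) = 10^(88.0/10) + 10^(83.6/10) + 10^(63.9/10) + 10^(68.1/10) = 8.69e+08.
Back to dB: 10·log₁₀ Σ = 89.4 dB.

89.4 dB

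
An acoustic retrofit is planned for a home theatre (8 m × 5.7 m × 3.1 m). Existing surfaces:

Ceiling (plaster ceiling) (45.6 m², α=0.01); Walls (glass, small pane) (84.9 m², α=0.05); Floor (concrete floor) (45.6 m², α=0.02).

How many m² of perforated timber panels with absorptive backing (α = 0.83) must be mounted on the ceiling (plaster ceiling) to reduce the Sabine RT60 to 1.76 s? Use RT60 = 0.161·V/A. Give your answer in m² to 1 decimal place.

A₁ = Σ Sᵢαᵢ = 45.6*0.01 + 84.9*0.05 + 45.6*0.02 = 5.613 sabins.
V = 141.36 m³. Target absorption A₂ = 0.161 × 141.36 / 1.76 = 12.931 sabins.
Absorption to add: 12.931 − 5.613 = 7.318 sabins.
Each m² of panel replacing the ceiling (plaster ceiling) adds (0.83 − 0.01) = 0.82 sabins.
Area = ΔA/Δα = 7.318/0.82 = 8.9 m².

8.9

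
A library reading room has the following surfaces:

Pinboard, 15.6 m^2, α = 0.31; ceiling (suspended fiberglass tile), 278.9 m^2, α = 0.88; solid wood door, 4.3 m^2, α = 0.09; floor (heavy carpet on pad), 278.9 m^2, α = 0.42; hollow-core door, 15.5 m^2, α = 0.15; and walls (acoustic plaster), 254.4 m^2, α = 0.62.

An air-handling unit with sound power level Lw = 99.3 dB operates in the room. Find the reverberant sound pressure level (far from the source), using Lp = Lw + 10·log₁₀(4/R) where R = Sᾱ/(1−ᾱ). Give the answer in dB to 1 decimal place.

Σ(Sᵢαᵢ) = 15.6·0.31 + 278.9·0.88 + 4.3·0.09 + 278.9·0.42 + 15.5·0.15 + 254.4·0.62 = 527.846; total area S = 847.6 m^2.
ᾱ = 0.6228, so room constant R = A/(1−ᾱ) = 1399.380 m^2.
Lp = 99.3 + 10·log₁₀(4/1399.380) = 99.3 + (-25.44) = 73.9 dB.

73.9 dB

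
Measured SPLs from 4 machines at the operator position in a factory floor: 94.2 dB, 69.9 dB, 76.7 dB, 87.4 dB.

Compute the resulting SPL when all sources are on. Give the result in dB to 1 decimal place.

Sum in the linear (power) domain: Σ 10^(Lᵢ/10) = 10^(94.2/10) + 10^(69.9/10) + 10^(76.7/10) + 10^(87.4/10) = 3.236e+09.
L_total = 10·log₁₀(3.236e+09) = 95.1 dB.

95.1 dB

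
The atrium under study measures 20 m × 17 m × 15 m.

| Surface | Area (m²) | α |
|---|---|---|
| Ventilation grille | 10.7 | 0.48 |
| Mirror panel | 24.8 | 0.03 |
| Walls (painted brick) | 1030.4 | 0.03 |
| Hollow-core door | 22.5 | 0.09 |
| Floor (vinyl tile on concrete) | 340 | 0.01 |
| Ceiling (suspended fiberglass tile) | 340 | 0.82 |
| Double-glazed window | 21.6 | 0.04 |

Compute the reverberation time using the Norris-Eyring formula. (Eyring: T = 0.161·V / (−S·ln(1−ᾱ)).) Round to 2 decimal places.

2.31 s

S = Σ Sᵢ = 1790.0 m².
Absorption A = 10.7×0.48 + 24.8×0.03 + 1030.4×0.03 + 22.5×0.09 + 340×0.01 + 340×0.82 + 21.6×0.04 = 321.881 sabins.
ᾱ = 321.881 / 1790.0 = 0.1798.
−S·ln(1−ᾱ) = −1790.0 × ln(1 − 0.1798) = 354.791.
V = 20 × 17 × 15 = 5100 m³.
T = 0.161·V/[−S·ln(1−ᾱ)] = 0.161·5100/354.791 = 2.31 s.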